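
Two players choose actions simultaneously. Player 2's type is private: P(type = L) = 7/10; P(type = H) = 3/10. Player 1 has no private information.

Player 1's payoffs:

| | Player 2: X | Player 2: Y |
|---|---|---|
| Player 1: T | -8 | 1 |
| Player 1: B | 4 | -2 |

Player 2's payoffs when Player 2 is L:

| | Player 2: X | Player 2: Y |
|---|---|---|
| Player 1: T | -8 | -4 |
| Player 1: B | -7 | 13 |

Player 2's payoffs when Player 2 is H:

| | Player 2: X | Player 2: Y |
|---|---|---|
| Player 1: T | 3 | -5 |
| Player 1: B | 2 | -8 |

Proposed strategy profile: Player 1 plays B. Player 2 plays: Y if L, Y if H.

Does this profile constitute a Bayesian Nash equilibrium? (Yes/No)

No

Player 1 plays B: E[B] = 7/10·(-2) + 3/10·(-2) = -2; E[T] = 1. Not best-responding. ✗
Player 2 (type L), facing B: X gives -7, Y gives 13. Proposed Y is best. ✓
Player 2 (type H), facing B: X gives 2, Y gives -8. Proposed Y is not best — profitable deviation exists. ✗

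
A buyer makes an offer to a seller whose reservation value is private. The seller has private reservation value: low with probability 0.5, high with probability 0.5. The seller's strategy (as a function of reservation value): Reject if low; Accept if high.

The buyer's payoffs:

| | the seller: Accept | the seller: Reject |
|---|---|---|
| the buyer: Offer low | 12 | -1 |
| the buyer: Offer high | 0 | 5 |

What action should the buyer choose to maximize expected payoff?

E[Offer low] = 0.5·(-1) + 0.5·(12) = 5.5
E[Offer high] = 0.5·(5) + 0.5·(0) = 2.5
Best response: Offer low (5.5 is the largest).

Offer low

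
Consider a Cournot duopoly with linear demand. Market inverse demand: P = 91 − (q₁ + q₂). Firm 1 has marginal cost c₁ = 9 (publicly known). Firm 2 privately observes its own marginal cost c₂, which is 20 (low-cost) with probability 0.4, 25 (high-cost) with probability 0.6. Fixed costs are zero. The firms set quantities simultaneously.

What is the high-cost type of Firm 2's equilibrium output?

17

Type-c best response for Firm 2: q₂(c) = (91 − c)/2 − q₁/2.
Firm 1 maximizes expected profit; its first-order condition is 91 − 2q₁ − E[q₂] − 9 = 0.
Substituting E[q₂] and solving: E[c₂] = 23, so q₁ = (91 − 2·9 + 23)/3 = 32.
q₂(high-cost) = (91 − 25 − 32)/2 = 17.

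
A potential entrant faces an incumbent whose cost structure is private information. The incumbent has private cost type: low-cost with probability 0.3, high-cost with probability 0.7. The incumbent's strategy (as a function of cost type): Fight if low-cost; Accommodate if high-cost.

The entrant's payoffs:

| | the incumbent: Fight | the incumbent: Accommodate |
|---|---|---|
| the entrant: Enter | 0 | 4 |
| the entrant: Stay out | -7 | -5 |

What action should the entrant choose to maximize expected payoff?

Compute the entrant's expected payoff for each action, taking the expectation over the incumbent's type.
E[Enter] = 0.3·(0) + 0.7·(4) = 2.8
E[Stay out] = 0.3·(-7) + 0.7·(-5) = -5.6
Best response: Enter (2.8 is the largest).

Enter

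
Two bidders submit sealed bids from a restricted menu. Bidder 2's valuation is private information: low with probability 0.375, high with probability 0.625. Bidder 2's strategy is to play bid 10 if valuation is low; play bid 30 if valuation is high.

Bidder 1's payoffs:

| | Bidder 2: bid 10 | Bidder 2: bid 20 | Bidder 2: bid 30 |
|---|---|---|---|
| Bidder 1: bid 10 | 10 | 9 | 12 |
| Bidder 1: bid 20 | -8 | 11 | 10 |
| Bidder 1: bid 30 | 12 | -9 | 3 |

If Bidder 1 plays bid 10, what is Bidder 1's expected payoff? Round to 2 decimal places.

E[bid 10] = 0.375·10 + 0.625·12 = 3.75 + 7.5 = 11.25

11.25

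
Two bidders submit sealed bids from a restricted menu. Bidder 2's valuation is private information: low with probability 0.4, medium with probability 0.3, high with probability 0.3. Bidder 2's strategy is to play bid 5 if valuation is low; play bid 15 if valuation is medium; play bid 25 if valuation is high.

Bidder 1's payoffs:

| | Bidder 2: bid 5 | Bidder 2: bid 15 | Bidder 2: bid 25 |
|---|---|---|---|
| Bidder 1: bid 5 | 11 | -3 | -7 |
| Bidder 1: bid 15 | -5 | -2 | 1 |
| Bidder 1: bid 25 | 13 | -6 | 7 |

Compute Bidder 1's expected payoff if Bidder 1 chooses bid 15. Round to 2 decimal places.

-2.30

E[bid 15] = 0.4·(-5) + 0.3·(-2) + 0.3·1 = (-2) + (-0.6) + 0.3 = -2.3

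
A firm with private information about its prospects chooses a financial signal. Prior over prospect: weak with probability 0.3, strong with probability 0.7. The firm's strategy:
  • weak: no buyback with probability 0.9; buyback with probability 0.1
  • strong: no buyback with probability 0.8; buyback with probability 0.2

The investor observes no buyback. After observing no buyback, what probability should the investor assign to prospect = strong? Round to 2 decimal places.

0.67

P(no buyback) = 0.3·0.9 + 0.7·0.8 = 0.83
P(strong | no buyback) = (0.7·0.8) / 0.83 = 0.56 / 0.83 = 0.674699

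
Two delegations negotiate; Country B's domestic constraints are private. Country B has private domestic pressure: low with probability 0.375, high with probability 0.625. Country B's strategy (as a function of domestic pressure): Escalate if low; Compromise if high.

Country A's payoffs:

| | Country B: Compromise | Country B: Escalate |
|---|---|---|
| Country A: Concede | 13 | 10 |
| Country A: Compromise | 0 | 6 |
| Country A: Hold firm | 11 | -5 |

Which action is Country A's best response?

Concede

E[Concede] = 0.375·(10) + 0.625·(13) = 11.875
E[Compromise] = 0.375·(6) + 0.625·(0) = 2.25
E[Hold firm] = 0.375·(-5) + 0.625·(11) = 5
Best response: Concede (11.875 is the largest).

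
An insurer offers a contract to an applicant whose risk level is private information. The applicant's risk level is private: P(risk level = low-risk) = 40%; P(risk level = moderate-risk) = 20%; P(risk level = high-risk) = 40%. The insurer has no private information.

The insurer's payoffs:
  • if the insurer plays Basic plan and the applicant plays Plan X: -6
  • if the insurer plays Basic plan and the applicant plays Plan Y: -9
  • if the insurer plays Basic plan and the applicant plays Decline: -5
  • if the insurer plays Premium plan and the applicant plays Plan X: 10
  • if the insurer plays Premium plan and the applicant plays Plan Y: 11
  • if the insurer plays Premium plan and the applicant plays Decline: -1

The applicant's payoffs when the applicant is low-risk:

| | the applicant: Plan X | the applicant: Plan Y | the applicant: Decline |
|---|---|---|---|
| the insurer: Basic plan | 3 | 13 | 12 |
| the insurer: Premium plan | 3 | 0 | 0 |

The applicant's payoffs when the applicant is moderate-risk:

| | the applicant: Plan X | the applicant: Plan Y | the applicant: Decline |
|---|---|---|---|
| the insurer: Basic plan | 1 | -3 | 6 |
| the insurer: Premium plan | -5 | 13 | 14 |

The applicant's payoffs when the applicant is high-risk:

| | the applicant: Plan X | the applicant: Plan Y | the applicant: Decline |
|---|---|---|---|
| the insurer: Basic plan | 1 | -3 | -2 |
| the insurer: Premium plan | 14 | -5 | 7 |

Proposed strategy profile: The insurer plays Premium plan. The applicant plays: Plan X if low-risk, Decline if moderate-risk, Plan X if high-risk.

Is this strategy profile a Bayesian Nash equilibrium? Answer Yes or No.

The insurer plays Premium plan: E[Premium plan] = 0.4·(10) + 0.2·(-1) + 0.4·(10) = 7.8; E[Basic plan] = -5.8. Best-responding. ✓
The applicant (risk level low-risk), facing Premium plan: Plan X gives 3, Plan Y gives 0, Decline gives 0. Proposed Plan X is best. ✓
The applicant (risk level moderate-risk), facing Premium plan: Plan X gives -5, Plan Y gives 13, Decline gives 14. Proposed Decline is best. ✓
The applicant (risk level high-risk), facing Premium plan: Plan X gives 14, Plan Y gives -5, Decline gives 7. Proposed Plan X is best. ✓

Yes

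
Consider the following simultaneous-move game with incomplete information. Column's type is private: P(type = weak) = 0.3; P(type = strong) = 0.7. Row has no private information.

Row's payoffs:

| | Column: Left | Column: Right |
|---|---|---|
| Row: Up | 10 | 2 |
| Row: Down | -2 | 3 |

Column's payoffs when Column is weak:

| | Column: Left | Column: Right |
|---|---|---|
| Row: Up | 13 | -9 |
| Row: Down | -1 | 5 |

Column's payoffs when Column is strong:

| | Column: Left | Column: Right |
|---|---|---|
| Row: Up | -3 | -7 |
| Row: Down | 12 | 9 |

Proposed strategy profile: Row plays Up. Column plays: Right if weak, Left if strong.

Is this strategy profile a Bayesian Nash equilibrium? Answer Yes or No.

No

A profile is a BNE iff every type of every player is best-responding given beliefs about the other side.
Row plays Up: E[Up] = 0.3·(2) + 0.7·(10) = 7.6; E[Down] = -0.5. Best-responding. ✓
Column (type weak), facing Up: Left gives 13, Right gives -9. Proposed Right is not best — profitable deviation exists. ✗
Column (type strong), facing Up: Left gives -3, Right gives -7. Proposed Left is best. ✓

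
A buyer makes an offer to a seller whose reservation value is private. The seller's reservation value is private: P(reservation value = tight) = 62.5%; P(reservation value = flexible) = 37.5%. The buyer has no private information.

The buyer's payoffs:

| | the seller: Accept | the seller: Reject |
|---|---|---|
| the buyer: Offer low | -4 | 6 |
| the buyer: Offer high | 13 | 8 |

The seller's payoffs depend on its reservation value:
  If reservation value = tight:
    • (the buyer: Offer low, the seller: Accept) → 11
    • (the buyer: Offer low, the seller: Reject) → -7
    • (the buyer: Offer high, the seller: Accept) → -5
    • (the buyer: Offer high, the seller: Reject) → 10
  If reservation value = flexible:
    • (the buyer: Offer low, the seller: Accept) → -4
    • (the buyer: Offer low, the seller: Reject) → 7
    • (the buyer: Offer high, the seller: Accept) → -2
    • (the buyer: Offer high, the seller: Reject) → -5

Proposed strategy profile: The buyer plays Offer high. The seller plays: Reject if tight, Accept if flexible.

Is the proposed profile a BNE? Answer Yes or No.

Yes

The buyer plays Offer high: E[Offer high] = 0.625·(8) + 0.375·(13) = 9.875; E[Offer low] = 2.25. Best-responding. ✓
The seller (reservation value tight), facing Offer high: Accept gives -5, Reject gives 10. Proposed Reject is best. ✓
The seller (reservation value flexible), facing Offer high: Accept gives -2, Reject gives -5. Proposed Accept is best. ✓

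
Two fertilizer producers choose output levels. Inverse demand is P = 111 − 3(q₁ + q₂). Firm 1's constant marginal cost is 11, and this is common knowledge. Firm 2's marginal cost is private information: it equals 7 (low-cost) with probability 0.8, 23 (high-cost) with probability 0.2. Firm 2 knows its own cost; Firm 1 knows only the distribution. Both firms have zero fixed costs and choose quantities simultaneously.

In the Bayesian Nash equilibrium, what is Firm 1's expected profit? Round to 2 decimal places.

364.47

Type-c best response for Firm 2: q₂(c) = (111 − c)/6 − q₁/2.
Firm 1 maximizes expected profit; its first-order condition is 111 − 6q₁ − 3E[q₂] − 11 = 0.
Substituting E[q₂] and solving: E[c₂] = 10.2, so q₁ = (111 − 2·11 + 10.2)/9 = 11.0222.
E[P] = 111 − 3·(q₁ + E[q₂]) = 44.0667; Firm 1's expected profit = (E[P] − 11)·q₁ = (44.0667 − 11)·11.0222 = 364.468.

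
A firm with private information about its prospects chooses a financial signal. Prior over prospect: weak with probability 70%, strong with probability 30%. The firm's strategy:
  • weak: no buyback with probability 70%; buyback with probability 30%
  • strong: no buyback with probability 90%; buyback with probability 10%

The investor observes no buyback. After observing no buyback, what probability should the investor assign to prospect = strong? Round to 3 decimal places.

P(no buyback) = 0.7·0.7 + 0.3·0.9 = 0.76
P(strong | no buyback) = (0.3·0.9) / 0.76 = 0.27 / 0.76 = 0.355263

0.355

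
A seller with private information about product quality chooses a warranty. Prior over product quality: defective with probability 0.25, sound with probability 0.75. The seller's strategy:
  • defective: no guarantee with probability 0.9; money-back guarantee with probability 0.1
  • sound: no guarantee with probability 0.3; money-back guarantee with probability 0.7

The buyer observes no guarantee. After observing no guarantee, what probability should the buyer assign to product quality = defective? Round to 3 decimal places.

0.500

P(no guarantee) = 0.25·0.9 + 0.75·0.3 = 0.45
P(defective | no guarantee) = (0.25·0.9) / 0.45 = 0.225 / 0.45 = 0.5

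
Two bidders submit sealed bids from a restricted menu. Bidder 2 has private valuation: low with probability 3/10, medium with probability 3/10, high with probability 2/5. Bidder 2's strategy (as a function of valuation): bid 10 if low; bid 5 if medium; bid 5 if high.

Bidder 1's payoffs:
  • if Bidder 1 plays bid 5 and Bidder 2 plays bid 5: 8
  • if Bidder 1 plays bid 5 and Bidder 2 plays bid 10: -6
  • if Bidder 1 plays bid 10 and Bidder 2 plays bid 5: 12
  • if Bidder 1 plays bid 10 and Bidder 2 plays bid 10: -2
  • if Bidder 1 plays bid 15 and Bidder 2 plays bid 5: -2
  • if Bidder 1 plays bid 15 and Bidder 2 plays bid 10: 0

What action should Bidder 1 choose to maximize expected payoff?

bid 10

E[bid 5] = 3/10·(-6) + 3/10·(8) + 2/5·(8) = 19/5
E[bid 10] = 3/10·(-2) + 3/10·(12) + 2/5·(12) = 39/5
E[bid 15] = 3/10·(0) + 3/10·(-2) + 2/5·(-2) = -7/5
Best response: bid 10 (39/5 is the largest).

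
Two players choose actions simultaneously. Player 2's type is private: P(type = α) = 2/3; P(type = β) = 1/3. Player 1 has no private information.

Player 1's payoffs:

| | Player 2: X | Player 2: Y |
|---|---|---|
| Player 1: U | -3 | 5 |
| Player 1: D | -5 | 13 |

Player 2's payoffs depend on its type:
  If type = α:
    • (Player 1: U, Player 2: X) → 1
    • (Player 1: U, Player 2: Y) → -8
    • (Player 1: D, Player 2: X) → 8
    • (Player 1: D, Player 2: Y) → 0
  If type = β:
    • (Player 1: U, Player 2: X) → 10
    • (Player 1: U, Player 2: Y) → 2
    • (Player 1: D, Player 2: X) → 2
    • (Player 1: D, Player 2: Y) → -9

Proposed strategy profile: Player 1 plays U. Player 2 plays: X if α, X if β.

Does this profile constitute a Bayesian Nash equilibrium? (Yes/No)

Player 1 plays U: E[U] = 2/3·(-3) + 1/3·(-3) = -3; E[D] = -5. Best-responding. ✓
Player 2 (type α), facing U: X gives 1, Y gives -8. Proposed X is best. ✓
Player 2 (type β), facing U: X gives 10, Y gives 2. Proposed X is best. ✓

Yes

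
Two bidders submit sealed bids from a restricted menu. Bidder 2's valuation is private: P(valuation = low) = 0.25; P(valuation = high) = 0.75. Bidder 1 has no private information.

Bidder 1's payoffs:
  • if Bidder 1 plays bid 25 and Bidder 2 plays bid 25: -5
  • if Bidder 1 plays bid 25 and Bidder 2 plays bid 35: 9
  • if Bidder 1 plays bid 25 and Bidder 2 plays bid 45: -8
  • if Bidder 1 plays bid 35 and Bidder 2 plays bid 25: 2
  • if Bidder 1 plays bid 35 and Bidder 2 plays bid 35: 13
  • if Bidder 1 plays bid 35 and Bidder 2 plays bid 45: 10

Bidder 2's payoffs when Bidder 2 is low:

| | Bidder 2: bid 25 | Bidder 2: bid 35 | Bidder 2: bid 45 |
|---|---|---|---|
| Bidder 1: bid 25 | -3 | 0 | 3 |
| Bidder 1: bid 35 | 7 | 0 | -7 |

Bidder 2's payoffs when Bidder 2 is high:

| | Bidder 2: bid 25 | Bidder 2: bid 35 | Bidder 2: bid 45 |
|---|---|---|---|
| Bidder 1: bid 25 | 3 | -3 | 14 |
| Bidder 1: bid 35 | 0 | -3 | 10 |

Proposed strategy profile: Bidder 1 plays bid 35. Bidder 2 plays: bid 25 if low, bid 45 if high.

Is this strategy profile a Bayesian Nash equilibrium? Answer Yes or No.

Yes

Bidder 1 plays bid 35: E[bid 35] = 0.25·(2) + 0.75·(10) = 8; E[bid 25] = -7.25. Best-responding. ✓
Bidder 2 (valuation low), facing bid 35: bid 25 gives 7, bid 35 gives 0, bid 45 gives -7. Proposed bid 25 is best. ✓
Bidder 2 (valuation high), facing bid 35: bid 25 gives 0, bid 35 gives -3, bid 45 gives 10. Proposed bid 45 is best. ✓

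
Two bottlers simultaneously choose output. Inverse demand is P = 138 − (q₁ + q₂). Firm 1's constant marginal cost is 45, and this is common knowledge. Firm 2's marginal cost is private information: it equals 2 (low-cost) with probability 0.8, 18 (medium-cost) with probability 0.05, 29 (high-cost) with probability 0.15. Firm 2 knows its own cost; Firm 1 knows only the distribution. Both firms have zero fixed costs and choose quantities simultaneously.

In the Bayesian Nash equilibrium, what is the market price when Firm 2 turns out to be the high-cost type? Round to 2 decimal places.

74.36

Type-c best response for Firm 2: q₂(c) = (138 − c)/2 − q₁/2.
Firm 1 maximizes expected profit; its first-order condition is 138 − 2q₁ − E[q₂] − 45 = 0.
Substituting E[q₂] and solving: E[c₂] = 6.85, so q₁ = (138 − 2·45 + 6.85)/3 = 18.2833.
q₂(high-cost) = 45.3583, so P = 138 − (18.2833 + 45.3583) = 74.3583.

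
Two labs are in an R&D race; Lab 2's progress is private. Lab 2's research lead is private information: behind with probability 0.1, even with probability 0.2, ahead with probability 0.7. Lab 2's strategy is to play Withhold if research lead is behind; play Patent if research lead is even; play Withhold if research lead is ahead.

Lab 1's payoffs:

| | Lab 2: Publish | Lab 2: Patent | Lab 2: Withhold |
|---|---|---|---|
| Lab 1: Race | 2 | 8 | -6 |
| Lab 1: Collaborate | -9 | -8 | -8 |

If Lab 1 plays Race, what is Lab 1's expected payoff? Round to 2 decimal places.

E[Race] = 0.1·(-6) + 0.2·8 + 0.7·(-6) = (-0.6) + 1.6 + (-4.2) = -3.2

-3.20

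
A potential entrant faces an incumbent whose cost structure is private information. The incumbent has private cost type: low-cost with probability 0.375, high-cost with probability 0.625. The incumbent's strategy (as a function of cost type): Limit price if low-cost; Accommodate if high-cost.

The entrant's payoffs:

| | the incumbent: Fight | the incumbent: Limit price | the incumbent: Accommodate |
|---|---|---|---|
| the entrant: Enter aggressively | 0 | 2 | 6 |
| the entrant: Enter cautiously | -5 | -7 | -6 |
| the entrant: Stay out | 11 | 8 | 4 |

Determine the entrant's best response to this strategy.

E[Enter aggressively] = 0.375·(2) + 0.625·(6) = 4.5
E[Enter cautiously] = 0.375·(-7) + 0.625·(-6) = -6.375
E[Stay out] = 0.375·(8) + 0.625·(4) = 5.5
Best response: Stay out (5.5 is the largest).

Stay out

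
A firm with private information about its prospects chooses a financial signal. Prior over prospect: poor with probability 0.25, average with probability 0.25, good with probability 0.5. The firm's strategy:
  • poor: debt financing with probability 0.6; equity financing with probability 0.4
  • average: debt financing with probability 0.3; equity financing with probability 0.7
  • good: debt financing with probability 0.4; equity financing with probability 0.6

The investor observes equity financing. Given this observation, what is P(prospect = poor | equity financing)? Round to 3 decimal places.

0.174

Apply Bayes' rule using the sender's strategy as the likelihood.
P(equity financing) = 0.25·0.4 + 0.25·0.7 + 0.5·0.6 = 0.575
P(poor | equity financing) = (0.25·0.4) / 0.575 = 0.1 / 0.575 = 0.173913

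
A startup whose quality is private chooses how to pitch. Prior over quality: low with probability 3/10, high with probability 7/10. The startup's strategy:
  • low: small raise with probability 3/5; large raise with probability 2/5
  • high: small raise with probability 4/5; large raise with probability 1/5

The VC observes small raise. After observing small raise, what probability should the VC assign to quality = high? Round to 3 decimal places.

0.757

Apply Bayes' rule using the sender's strategy as the likelihood.
P(small raise) = (3/10)·(3/5) + (7/10)·(4/5) = 37/50
P(high | small raise) = ((7/10)·(4/5)) / (37/50) = (14/25) / (37/50) = 28/37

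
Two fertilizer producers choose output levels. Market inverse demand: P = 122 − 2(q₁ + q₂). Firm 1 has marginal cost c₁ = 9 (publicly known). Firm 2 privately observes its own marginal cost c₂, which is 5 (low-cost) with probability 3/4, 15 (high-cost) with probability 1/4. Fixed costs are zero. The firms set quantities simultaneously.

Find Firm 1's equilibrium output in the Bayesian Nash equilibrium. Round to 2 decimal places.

18.58

Type-c best response for Firm 2: q₂(c) = (122 − c)/4 − q₁/2.
Firm 1 maximizes expected profit; its first-order condition is 122 − 4q₁ − 2E[q₂] − 9 = 0.
Substituting E[q₂] and solving: E[c₂] = 7.5, so q₁ = (122 − 2·9 + 7.5)/6 = 18.5833.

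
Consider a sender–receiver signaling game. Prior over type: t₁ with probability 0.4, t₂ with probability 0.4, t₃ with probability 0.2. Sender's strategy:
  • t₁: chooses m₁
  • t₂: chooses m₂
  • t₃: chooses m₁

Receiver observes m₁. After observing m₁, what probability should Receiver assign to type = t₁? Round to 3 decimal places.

Apply Bayes' rule using the sender's strategy as the likelihood.
P(m₁) = 0.4·1 + 0.4·0 + 0.2·1 = 0.6
P(t₁ | m₁) = (0.4·1) / 0.6 = 0.4 / 0.6 = 0.666667

0.667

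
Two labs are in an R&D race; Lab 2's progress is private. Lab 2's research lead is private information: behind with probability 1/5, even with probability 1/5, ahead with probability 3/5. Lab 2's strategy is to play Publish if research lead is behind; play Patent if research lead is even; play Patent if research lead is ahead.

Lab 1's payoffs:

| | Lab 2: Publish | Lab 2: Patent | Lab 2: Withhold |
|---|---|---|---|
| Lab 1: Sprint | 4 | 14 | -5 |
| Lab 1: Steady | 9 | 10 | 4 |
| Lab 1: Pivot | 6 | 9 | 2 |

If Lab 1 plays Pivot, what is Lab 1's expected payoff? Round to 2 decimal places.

Take the expectation over Lab 2's research lead, weighting each type's action by its prior probability.
E[Pivot] = 1/5·6 + 1/5·9 + 3/5·9 = 6/5 + 9/5 + 27/5 = 42/5

8.40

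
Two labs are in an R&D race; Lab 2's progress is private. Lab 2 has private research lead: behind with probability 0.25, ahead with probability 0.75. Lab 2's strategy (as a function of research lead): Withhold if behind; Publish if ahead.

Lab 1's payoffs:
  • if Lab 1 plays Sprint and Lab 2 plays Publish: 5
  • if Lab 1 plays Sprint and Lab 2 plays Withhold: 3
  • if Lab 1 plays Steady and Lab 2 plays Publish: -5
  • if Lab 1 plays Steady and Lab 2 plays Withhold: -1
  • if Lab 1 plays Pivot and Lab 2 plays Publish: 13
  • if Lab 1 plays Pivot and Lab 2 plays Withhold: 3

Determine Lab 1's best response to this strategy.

Compute Lab 1's expected payoff for each action, taking the expectation over Lab 2's type.
E[Sprint] = 0.25·(3) + 0.75·(5) = 4.5
E[Steady] = 0.25·(-1) + 0.75·(-5) = -4
E[Pivot] = 0.25·(3) + 0.75·(13) = 10.5
Best response: Pivot (10.5 is the largest).

Pivot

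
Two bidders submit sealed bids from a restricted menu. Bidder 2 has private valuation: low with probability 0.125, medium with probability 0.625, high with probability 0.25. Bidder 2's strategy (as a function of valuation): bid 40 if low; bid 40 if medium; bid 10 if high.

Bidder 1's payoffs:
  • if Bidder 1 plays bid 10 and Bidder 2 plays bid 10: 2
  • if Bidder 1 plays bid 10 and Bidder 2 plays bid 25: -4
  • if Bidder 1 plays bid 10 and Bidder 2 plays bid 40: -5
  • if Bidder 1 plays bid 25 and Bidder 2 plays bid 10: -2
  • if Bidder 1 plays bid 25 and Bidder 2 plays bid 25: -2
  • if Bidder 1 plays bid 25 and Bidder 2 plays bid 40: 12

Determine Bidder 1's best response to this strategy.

Compute Bidder 1's expected payoff for each action, taking the expectation over Bidder 2's type.
E[bid 10] = 0.125·(-5) + 0.625·(-5) + 0.25·(2) = -3.25
E[bid 25] = 0.125·(12) + 0.625·(12) + 0.25·(-2) = 8.5
Best response: bid 25 (8.5 is the largest).

bid 25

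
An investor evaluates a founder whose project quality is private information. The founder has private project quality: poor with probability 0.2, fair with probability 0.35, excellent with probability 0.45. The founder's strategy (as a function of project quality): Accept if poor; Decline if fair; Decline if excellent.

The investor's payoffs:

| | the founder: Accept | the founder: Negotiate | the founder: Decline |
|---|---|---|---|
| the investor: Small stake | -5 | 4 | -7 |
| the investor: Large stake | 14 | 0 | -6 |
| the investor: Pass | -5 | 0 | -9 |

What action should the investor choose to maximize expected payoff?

Large stake

Compute the investor's expected payoff for each action, taking the expectation over the founder's type.
E[Small stake] = 0.2·(-5) + 0.35·(-7) + 0.45·(-7) = -6.6
E[Large stake] = 0.2·(14) + 0.35·(-6) + 0.45·(-6) = -2
E[Pass] = 0.2·(-5) + 0.35·(-9) + 0.45·(-9) = -8.2
Best response: Large stake (-2 is the largest).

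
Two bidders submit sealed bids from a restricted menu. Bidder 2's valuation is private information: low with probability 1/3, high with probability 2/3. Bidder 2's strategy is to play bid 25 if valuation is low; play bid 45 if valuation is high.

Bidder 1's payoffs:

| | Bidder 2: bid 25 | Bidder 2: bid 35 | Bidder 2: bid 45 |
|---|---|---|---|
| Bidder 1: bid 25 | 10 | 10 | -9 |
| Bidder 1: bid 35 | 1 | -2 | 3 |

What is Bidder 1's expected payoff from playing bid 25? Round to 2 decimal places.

Take the expectation over Bidder 2's valuation, weighting each type's action by its prior probability.
E[bid 25] = 1/3·10 + 2/3·(-9) = 10/3 + (-6) = -8/3

-2.67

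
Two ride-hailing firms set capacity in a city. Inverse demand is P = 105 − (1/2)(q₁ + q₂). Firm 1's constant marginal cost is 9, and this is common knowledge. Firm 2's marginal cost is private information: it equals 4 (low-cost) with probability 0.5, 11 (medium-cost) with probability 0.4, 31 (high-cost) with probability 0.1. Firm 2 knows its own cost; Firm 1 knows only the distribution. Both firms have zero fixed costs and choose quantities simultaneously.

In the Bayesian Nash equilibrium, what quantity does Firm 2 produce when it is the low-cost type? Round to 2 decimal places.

Each type of Firm 2 best-responds to q₁; Firm 1 best-responds to the expected q₂ over Firm 2's types.
Firm 2 with cost c maximizes (105 − (1/2)(q₁+q₂) − c)·q₂, giving q₂(c) = (105 − c − (1/2)q₁).
E[c₂] = 0.5·4 + 0.4·11 + 0.1·31 = 9.5
Firm 1's FOC against E[q₂] yields q₁ = (105 − 2·9 + E[c₂])/(3/2) = (105 − 18 + 9.5)/(3/2) = 64.3333.
q₂(low-cost) = (105 − 4 − (1/2)·64.3333) = 68.8333.

68.83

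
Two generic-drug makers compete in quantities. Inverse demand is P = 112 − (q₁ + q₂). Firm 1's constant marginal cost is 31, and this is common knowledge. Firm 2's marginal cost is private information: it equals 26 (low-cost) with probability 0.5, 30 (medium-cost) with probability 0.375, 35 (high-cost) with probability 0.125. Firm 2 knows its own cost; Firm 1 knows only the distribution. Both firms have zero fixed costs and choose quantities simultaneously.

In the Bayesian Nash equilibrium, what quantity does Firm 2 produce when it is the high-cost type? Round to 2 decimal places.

Type-c best response for Firm 2: q₂(c) = (112 − c)/2 − q₁/2.
Firm 1 maximizes expected profit; its first-order condition is 112 − 2q₁ − E[q₂] − 31 = 0.
Substituting E[q₂] and solving: E[c₂] = 28.625, so q₁ = (112 − 2·31 + 28.625)/3 = 26.2083.
q₂(high-cost) = (112 − 35 − 26.2083)/2 = 25.3958.

25.40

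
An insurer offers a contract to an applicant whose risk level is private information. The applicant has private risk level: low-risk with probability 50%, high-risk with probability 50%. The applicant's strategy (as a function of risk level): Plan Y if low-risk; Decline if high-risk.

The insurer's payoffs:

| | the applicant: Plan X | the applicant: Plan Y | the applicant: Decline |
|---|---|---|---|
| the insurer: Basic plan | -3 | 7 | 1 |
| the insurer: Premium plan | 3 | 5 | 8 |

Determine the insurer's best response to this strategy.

Premium plan

E[Basic plan] = 0.5·(7) + 0.5·(1) = 4
E[Premium plan] = 0.5·(5) + 0.5·(8) = 6.5
Best response: Premium plan (6.5 is the largest).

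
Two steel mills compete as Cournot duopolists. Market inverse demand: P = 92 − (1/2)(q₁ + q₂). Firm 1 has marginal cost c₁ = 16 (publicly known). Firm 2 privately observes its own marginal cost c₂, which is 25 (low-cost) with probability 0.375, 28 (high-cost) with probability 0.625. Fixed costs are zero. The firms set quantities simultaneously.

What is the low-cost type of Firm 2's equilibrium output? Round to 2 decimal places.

Type-c best response for Firm 2: q₂(c) = (92 − c) − q₁/2.
Firm 1 maximizes expected profit; its first-order condition is 92 − q₁ − (1/2)E[q₂] − 16 = 0.
Substituting E[q₂] and solving: E[c₂] = 26.875, so q₁ = (92 − 2·16 + 26.875)/(3/2) = 57.9167.
q₂(low-cost) = (92 − 25 − (1/2)·57.9167) = 38.0417.

38.04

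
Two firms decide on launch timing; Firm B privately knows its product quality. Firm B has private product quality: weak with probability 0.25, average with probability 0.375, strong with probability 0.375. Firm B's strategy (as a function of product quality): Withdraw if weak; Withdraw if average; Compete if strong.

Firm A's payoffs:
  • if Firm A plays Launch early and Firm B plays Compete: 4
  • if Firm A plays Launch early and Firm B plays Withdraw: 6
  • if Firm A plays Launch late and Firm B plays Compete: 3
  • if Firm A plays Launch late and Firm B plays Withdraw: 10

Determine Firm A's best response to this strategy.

Launch late

Compute Firm A's expected payoff for each action, taking the expectation over Firm B's type.
E[Launch early] = 0.25·(6) + 0.375·(6) + 0.375·(4) = 5.25
E[Launch late] = 0.25·(10) + 0.375·(10) + 0.375·(3) = 7.375
Best response: Launch late (7.375 is the largest).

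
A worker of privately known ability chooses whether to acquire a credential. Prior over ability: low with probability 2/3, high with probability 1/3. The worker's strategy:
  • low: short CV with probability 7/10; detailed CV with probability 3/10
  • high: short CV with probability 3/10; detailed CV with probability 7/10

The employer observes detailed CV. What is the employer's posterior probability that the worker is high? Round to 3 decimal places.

0.538

Apply Bayes' rule using the sender's strategy as the likelihood.
P(detailed CV) = (2/3)·(3/10) + (1/3)·(7/10) = 13/30
P(high | detailed CV) = ((1/3)·(7/10)) / (13/30) = (7/30) / (13/30) = 7/13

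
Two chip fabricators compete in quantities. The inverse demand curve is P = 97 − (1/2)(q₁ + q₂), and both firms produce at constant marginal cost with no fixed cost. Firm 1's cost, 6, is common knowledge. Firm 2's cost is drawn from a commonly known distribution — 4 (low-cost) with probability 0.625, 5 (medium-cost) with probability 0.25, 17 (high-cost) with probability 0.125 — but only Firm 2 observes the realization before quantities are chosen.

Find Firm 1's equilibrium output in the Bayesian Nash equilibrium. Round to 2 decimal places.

Type-c best response for Firm 2: q₂(c) = (97 − c) − q₁/2.
Firm 1 maximizes expected profit; its first-order condition is 97 − q₁ − (1/2)E[q₂] − 6 = 0.
Substituting E[q₂] and solving: E[c₂] = 5.875, so q₁ = (97 − 2·6 + 5.875)/(3/2) = 60.5833.

60.58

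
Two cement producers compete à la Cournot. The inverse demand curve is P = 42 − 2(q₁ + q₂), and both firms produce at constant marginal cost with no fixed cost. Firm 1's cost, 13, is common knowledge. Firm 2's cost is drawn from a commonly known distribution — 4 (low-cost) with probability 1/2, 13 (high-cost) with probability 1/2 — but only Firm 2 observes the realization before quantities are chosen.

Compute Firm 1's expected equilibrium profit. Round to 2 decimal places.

33.35

Type-c best response for Firm 2: q₂(c) = (42 − c)/4 − q₁/2.
Firm 1 maximizes expected profit; its first-order condition is 42 − 4q₁ − 2E[q₂] − 13 = 0.
Substituting E[q₂] and solving: E[c₂] = 8.5, so q₁ = (42 − 2·13 + 8.5)/6 = 4.08333.
E[P] = 42 − 2·(q₁ + E[q₂]) = 21.1667; Firm 1's expected profit = (E[P] − 13)·q₁ = (21.1667 − 13)·4.08333 = 33.3472.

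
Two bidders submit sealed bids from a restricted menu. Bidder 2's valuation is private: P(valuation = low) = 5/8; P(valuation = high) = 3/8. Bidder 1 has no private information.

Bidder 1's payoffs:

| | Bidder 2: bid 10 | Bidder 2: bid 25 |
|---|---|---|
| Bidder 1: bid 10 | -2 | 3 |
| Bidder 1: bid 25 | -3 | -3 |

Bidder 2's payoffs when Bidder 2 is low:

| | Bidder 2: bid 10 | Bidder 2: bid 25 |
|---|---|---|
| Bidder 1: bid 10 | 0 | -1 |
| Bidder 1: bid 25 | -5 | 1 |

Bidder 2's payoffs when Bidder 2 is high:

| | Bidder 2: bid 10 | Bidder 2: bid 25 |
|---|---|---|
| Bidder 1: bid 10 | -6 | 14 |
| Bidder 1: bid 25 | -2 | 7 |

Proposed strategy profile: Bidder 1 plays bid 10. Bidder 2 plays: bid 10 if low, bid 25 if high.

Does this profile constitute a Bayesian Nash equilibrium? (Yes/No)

Yes

A profile is a BNE iff every type of every player is best-responding given beliefs about the other side.
Bidder 1 plays bid 10: E[bid 10] = 5/8·(-2) + 3/8·(3) = -1/8; E[bid 25] = -3. Best-responding. ✓
Bidder 2 (valuation low), facing bid 10: bid 10 gives 0, bid 25 gives -1. Proposed bid 10 is best. ✓
Bidder 2 (valuation high), facing bid 10: bid 10 gives -6, bid 25 gives 14. Proposed bid 25 is best. ✓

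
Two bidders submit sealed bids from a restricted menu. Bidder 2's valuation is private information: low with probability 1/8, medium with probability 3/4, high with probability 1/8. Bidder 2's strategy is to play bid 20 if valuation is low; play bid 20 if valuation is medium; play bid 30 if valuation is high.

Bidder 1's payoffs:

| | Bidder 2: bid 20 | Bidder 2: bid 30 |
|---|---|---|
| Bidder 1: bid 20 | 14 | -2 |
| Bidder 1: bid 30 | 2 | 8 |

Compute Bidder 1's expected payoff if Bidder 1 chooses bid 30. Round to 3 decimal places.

2.750

E[bid 30] = 1/8·2 + 3/4·2 + 1/8·8 = 1/4 + 3/2 + 1 = 11/4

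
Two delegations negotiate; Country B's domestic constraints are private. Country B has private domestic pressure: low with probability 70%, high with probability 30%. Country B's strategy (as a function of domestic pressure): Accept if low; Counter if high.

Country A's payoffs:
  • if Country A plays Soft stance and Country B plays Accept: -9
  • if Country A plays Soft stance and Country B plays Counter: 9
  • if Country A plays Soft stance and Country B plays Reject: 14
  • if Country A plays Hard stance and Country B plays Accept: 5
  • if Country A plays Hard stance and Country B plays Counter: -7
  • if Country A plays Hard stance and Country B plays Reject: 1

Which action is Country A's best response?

Compute Country A's expected payoff for each action, taking the expectation over Country B's type.
E[Soft stance] = 0.7·(-9) + 0.3·(9) = -3.6
E[Hard stance] = 0.7·(5) + 0.3·(-7) = 1.4
Best response: Hard stance (1.4 is the largest).

Hard stance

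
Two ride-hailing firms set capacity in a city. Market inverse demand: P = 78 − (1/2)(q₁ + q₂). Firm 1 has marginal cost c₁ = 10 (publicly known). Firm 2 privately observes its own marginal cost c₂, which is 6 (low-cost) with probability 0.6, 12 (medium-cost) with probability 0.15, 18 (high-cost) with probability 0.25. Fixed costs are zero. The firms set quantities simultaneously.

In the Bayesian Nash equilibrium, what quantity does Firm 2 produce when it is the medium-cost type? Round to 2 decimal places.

43.37

Each type of Firm 2 best-responds to q₁; Firm 1 best-responds to the expected q₂ over Firm 2's types.
Firm 2 with cost c maximizes (78 − (1/2)(q₁+q₂) − c)·q₂, giving q₂(c) = (78 − c − (1/2)q₁).
E[c₂] = 0.6·6 + 0.15·12 + 0.25·18 = 9.9
Firm 1's FOC against E[q₂] yields q₁ = (78 − 2·10 + E[c₂])/(3/2) = (78 − 20 + 9.9)/(3/2) = 45.2667.
q₂(medium-cost) = (78 − 12 − (1/2)·45.2667) = 43.3667.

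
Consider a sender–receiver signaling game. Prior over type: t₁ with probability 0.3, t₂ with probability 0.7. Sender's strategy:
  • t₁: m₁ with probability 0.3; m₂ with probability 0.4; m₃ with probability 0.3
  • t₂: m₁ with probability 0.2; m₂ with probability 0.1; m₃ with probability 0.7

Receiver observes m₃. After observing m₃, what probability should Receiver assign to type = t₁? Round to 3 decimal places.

0.155

P(m₃) = 0.3·0.3 + 0.7·0.7 = 0.58
P(t₁ | m₃) = (0.3·0.3) / 0.58 = 0.09 / 0.58 = 0.155172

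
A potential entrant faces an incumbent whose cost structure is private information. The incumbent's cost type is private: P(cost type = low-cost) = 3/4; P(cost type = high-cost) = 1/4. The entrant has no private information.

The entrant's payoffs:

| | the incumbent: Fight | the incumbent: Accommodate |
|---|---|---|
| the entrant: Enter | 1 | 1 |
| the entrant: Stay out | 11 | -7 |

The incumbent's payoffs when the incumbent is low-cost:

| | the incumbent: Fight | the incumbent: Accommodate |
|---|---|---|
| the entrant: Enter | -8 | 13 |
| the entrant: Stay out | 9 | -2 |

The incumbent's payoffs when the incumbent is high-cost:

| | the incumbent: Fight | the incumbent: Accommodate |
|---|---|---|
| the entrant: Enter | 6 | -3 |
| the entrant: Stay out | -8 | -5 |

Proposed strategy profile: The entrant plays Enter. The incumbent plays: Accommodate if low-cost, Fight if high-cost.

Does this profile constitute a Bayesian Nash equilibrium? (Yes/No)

Yes

The entrant plays Enter: E[Enter] = 3/4·(1) + 1/4·(1) = 1; E[Stay out] = -5/2. Best-responding. ✓
The incumbent (cost type low-cost), facing Enter: Fight gives -8, Accommodate gives 13. Proposed Accommodate is best. ✓
The incumbent (cost type high-cost), facing Enter: Fight gives 6, Accommodate gives -3. Proposed Fight is best. ✓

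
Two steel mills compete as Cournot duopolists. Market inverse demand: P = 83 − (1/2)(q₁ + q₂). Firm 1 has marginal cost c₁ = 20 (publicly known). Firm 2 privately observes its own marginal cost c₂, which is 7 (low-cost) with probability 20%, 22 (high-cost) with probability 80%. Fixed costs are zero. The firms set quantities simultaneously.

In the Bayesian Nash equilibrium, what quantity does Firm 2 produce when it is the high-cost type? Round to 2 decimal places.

Each type of Firm 2 best-responds to q₁; Firm 1 best-responds to the expected q₂ over Firm 2's types.
Firm 2 with cost c maximizes (83 − (1/2)(q₁+q₂) − c)·q₂, giving q₂(c) = (83 − c − (1/2)q₁).
E[c₂] = 0.2·7 + 0.8·22 = 19
Firm 1's FOC against E[q₂] yields q₁ = (83 − 2·20 + E[c₂])/(3/2) = (83 − 40 + 19)/(3/2) = 41.3333.
q₂(high-cost) = (83 − 22 − (1/2)·41.3333) = 40.3333.

40.33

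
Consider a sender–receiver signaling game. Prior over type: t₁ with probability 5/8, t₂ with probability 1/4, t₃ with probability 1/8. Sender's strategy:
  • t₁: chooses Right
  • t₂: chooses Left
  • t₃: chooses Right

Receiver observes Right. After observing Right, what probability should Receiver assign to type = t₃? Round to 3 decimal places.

0.167

P(Right) = (5/8)·1 + (1/4)·0 + (1/8)·1 = 3/4
P(t₃ | Right) = ((1/8)·1) / (3/4) = (1/8) / (3/4) = 1/6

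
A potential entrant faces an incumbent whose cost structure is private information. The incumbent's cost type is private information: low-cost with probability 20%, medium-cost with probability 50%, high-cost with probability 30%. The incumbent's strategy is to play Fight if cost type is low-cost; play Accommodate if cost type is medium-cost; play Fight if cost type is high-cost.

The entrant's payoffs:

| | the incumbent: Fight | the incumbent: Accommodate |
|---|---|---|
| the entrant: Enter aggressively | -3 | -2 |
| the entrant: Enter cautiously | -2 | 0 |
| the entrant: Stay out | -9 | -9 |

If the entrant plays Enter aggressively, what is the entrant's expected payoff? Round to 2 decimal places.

-2.50

E[Enter aggressively] = 0.2·(-3) + 0.5·(-2) + 0.3·(-3) = (-0.6) + (-1) + (-0.9) = -2.5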